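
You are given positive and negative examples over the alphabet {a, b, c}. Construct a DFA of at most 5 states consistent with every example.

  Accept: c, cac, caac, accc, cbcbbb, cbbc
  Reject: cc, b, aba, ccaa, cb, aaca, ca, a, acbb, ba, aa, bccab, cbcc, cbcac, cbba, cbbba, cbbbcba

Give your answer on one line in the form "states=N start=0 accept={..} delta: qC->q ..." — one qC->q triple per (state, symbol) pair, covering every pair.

Grow the machine one transition at a time. Run the examples from 0; the earliest place one falls off (shortest prefix, ties alphabetical) gets sent to the lowest-numbered state that keeps every Accept/Reject pair distinguishable — a pair clashes when both reach the same state with identical unread suffix — and to a fresh state only if none does.
a: 0a undefined. 0a->0: ok.
b: 0b undefined. 0b->0: ok.
c: 0c undefined. 0c->0: no, c/cc meet in 0. Open state 1: 0c->1.
ca: 1a undefined. 1a->0: ok.
cb: 1b undefined. 1b->0: no, c/cbcac meet in 1. 1b->1: no, c/cb meet in 1. Open state 2: 1b->2.
cc: 1c undefined. 1c->0: ok.
cbb: 2b undefined. 2b->0: ok.
cbc: 2c undefined. 2c->0: no, c/cbcc meet in 1. 2c->1: no, c/cbcac meet in 1. 2c->2: no, cbcbbb/cc meet in 0. Open state 3: 2c->3.
cbca: 3a undefined. 3a->0: no, c/cbcac meet in 1. 3a->1: ok.
cbcb: 3b undefined. 3b->0: no, cbcbbb/cc meet in 0. 3b->1: no, cbcbbb/cc meet in 0. 3b->2: no, cbcbbb/cc meet in 0. 3b->3: ok.
cbcc: 3c undefined. 3c->0: ok.
cbbbcba: 2a undefined. 2a->0: ok.
All examples now run through 4 states with every (state, symbol) defined. Accept strings end in {1,3}, Reject strings end in {0,2}; accept={1,3}.

states=4 start=0 accept={1,3} delta: 0a->0 0b->0 0c->1 1a->0 1b->2 1c->0 2a->0 2b->0 2c->3 3a->1 3b->3 3c->0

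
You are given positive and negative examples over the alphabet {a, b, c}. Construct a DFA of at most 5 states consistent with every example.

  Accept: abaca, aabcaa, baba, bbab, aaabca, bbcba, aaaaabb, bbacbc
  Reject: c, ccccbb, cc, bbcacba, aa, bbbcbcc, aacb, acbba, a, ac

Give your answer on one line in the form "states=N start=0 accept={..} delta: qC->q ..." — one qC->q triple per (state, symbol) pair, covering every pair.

states=4 start=0 accept={1,3} delta: 0a->0 0b->1 0c->2 1a->1 1b->1 1c->3 2a->0 2b->2 2c->2 3a->3 3b->1 3c->2

Grow the machine one transition at a time. Run the examples from 0; the earliest place one falls off (shortest prefix, ties alphabetical) gets sent to the lowest-numbered state that keeps every Accept/Reject pair distinguishable — a pair clashes when both reach the same state with identical unread suffix — and to a fresh state only if none does.
a: 0a undefined. 0a->0: ok.
b: 0b undefined. 0b->0: no, baba/aa meet in 0. Open state 1: 0b->1.
c: 0c undefined. 0c->0: no, aaaaabb/ccccbb meet in 1 with "b" left. 0c->1: no, aaaaabb/aacb meet in 1 with "b" left. Open state 2: 0c->2.
ba: 1a undefined. 1a->0: no, baba/aa meet in 0. 1a->1: ok.
bb: 1b undefined. 1b->0: no, baba/aa meet in 0. 1b->1: ok.
cc: 2c undefined. 2c->0: no, baba/ccccbb meet in 1. 2c->1: no, baba/cc meet in 1. 2c->2: ok.
acb: 2b undefined. 2b->0: no, baba/ccccbb meet in 1. 2b->1: no, baba/ccccbb meet in 1. 2b->2: ok.
bbc: 1c undefined. 1c->0: no, abaca/aa meet in 0. 1c->1: no, abaca/bbcacba meet in 1. 1c->2: no, abaca/acbba meet in 2 with "a" left. Open state 3: 1c->3.
bbca: 3a undefined. 3a->0: no, abaca/aa meet in 0. 3a->1: no, bbcba/bbcacba meet in 3 with "ba" left. 3a->2: no, abaca/c meet in 2. 3a->3: ok.
bbcb: 3b undefined. 3b->0: no, bbcba/aa meet in 0. 3b->1: ok.
acbba: 2a undefined. 2a->0: ok.
bbcac: 3c undefined. 3c->0: no, baba/bbcacba meet in 1. 3c->1: no, baba/bbcacba meet in 1. 3c->2: ok.
All examples now run through 4 states with every (state, symbol) defined. Accept strings end in {1,3}, Reject strings end in {0,2}; accept={1,3}.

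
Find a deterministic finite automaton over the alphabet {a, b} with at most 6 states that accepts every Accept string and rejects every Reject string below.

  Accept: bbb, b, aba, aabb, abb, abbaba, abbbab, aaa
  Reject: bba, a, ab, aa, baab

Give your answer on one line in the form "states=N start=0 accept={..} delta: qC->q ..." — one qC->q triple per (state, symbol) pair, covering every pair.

states=5 start=0 accept={0,4} delta: 0a->1 0b->0 1a->2 1b->3 2a->0 2b->3 3a->0 3b->4 4a->1 4b->2

Fold the examples into a partial DFA from state 0: repeatedly fix the first undefined (state, symbol) met by the shortest-then-alphabetical prefix, trying targets in increasing order and rejecting any under which an Accept and a Reject string meet in one state with the same remainder; add a state when all current targets are rejected. Accepting states are where Accept strings end.
a: 0a undefined. 0a->0: no, b/ab meet in 0 with "b" left. Open state 1: 0a->1.
b: 0b undefined. 0b->0: ok.
aa: 1a undefined. 1a->0: no, bbb/aa meet in 0. 1a->1: no, aaa/bba meet in 1. Open state 2: 1a->2.
ab: 1b undefined. 1b->0: no, bbb/ab meet in 0. 1b->1: no, aba/aa meet in 2. 1b->2: no, abb/baab meet in 2 with "b" left. Open state 3: 1b->3.
aaa: 2a undefined. 2a->0: ok.
aab: 2b undefined. 2b->0: no, bbb/baab meet in 0. 2b->1: no, aabb/ab meet in 3. 2b->2: no, aabb/aa meet in 2. 2b->3: ok.
aba: 3a undefined. 3a->0: ok.
abb: 3b undefined. 3b->0: no, abbbab/ab meet in 3. 3b->1: no, aabb/bba meet in 1. 3b->2: no, aabb/aa meet in 2. 3b->3: no, aabb/ab meet in 3. Open state 4: 3b->4.
abba: 4a undefined. 4a->0: no, abbaba/bba meet in 1. 4a->1: ok.
abbb: 4b undefined. 4b->0: no, abbbab/ab meet in 3. 4b->1: no, abbbab/ab meet in 3. 4b->2: ok.
All examples now run through 5 states with every (state, symbol) defined. Accept strings end in {0,4}, Reject strings end in {1,2,3}; accept={0,4}.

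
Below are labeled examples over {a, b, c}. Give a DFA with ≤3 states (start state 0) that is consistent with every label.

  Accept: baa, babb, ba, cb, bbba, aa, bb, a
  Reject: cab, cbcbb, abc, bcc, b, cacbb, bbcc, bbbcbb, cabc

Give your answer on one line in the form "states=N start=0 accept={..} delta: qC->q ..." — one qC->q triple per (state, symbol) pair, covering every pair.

State merging on the prefix tree: take the shortest (then alphabetical) example prefix whose next move is undefined and point that move at state 0, else 1, else 2, ...; a target is out if some Accept/Reject pair would then sit in one state with the same input left (inseparable). If every existing state is out, open a new one.
a: 0a undefined. 0a->0: ok.
b: 0b undefined. 0b->0: no, baa/b meet in 0. Open state 1: 0b->1.
c: 0c undefined. 0c->0: no, cb/cab meet in 1. 0c->1: ok.
ba: 1a undefined. 1a->0: ok.
bb: 1b undefined. 1b->0: ok.
bc: 1c undefined. 1c->0: no, baa/abc meet in 0. 1c->1: ok.
All examples now run through 2 states with every (state, symbol) defined. Accept strings end in {0}, Reject strings end in {1}; accept={0}.

states=2 start=0 accept={0} delta: 0a->0 0b->1 0c->1 1a->0 1b->0 1c->1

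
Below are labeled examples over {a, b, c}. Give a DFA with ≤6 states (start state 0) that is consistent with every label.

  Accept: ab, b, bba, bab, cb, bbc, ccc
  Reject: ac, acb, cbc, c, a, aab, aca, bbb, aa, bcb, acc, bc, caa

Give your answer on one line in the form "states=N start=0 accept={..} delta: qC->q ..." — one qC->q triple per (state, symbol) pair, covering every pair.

states=6 start=0 accept={0,2} delta: 0a->1 0b->2 0c->3 1a->4 1b->0 1c->4 2a->0 2b->5 2c->4 3a->0 3b->0 3c->5 4a->1 4b->1 4c->1 5a->0 5b->1 5c->0

Grow the machine one transition at a time. Run the examples from 0; the earliest place one falls off (shortest prefix, ties alphabetical) gets sent to the lowest-numbered state that keeps every Accept/Reject pair distinguishable — a pair clashes when both reach the same state with identical unread suffix — and to a fresh state only if none does.
a: 0a undefined. 0a->0: no, ab/aab meet in 0 with "b" left. Open state 1: 0a->1.
b: 0b undefined. 0b->0: no, b/bbb meet in 0. 0b->1: no, b/a meet in 1. Open state 2: 0b->2.
c: 0c undefined. 0c->0: no, ccc/c meet in 0. 0c->1: no, ccc/acc meet in 1 with "cc" left. 0c->2: no, b/c meet in 2. Open state 3: 0c->3.
aa: 1a undefined. 1a->0: no, b/aab meet in 2. 1a->1: no, ab/aab meet in 1 with "b" left. 1a->2: no, b/aa meet in 2. 1a->3: no, cb/aab meet in 3 with "b" left. Open state 4: 1a->4.
ab: 1b undefined. 1b->0: ok.
ac: 1c undefined. 1c->0: no, ab/ac meet in 0. 1c->1: no, ab/acb meet in 0. 1c->2: no, b/ac meet in 2. 1c->3: no, cb/acb meet in 3 with "b" left. 1c->4: ok.
ba: 2a undefined. 2a->0: ok.
bb: 2b undefined. 2b->0: no, b/bbb meet in 2. 2b->1: no, ab/bbb meet in 0. 2b->2: no, b/bbb meet in 2. 2b->3: no, cb/bbb meet in 3 with "b" left. 2b->4: no, bba/aca meet in 4 with "a" left. Open state 5: 2b->5.
bc: 2c undefined. 2c->0: no, ab/bc meet in 0. 2c->1: no, ab/bcb meet in 0. 2c->2: no, b/bc meet in 2. 2c->3: no, cb/bcb meet in 3 with "b" left. 2c->4: ok.
ca: 3a undefined. 3a->0: ok.
cb: 3b undefined. 3b->0: ok.
cc: 3c undefined. 3c->0: no, ccc/cbc meet in 3. 3c->1: no, ccc/ac meet in 4. 3c->2: no, ccc/ac meet in 4. 3c->3: no, ccc/cbc meet in 3. 3c->4: no, ccc/acc meet in 4 with "c" left. 3c->5: ok.
aab: 4b undefined. 4b->0: no, ab/acb meet in 0. 4b->1: ok.
aca: 4a undefined. 4a->0: no, ab/aca meet in 0. 4a->1: ok.
acc: 4c undefined. 4c->0: no, ab/acc meet in 0. 4c->1: ok.
bba: 5a undefined. 5a->0: ok.
bbb: 5b undefined. 5b->0: no, ab/bbb meet in 0. 5b->1: ok.
bbc: 5c undefined. 5c->0: ok.
All examples now run through 6 states with every (state, symbol) defined. Accept strings end in {0,2}, Reject strings end in {1,3,4}; accept={0,2}.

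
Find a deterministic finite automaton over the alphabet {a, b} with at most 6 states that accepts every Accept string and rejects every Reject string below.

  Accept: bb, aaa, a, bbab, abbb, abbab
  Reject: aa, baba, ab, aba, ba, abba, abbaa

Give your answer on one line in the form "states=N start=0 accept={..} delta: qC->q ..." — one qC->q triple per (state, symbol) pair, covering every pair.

states=4 start=0 accept={1,3} delta: 0a->1 0b->2 1a->0 1b->2 2a->0 2b->3 3a->2 3b->1

Grow the machine one transition at a time. Run the examples from 0; the earliest place one falls off (shortest prefix, ties alphabetical) gets sent to the lowest-numbered state that keeps every Accept/Reject pair distinguishable — a pair clashes when both reach the same state with identical unread suffix — and to a fresh state only if none does.
a: 0a undefined. 0a->0: no, aaa/aa meet in 0. Open state 1: 0a->1.
b: 0b undefined. 0b->0: no, a/ba meet in 1. 0b->1: no, bb/ab meet in 1 with "b" left. Open state 2: 0b->2.
aa: 1a undefined. 1a->0: ok.
ab: 1b undefined. 1b->0: no, aaa/aba meet in 1. 1b->1: no, aaa/ab meet in 1. 1b->2: ok.
ba: 2a undefined. 2a->0: ok.
bb: 2b undefined. 2b->0: no, bb/aa meet in 0. 2b->1: no, bb/abbaa meet in 1. 2b->2: no, bb/ab meet in 2. Open state 3: 2b->3.
bba: 3a undefined. 3a->0: no, aaa/abbaa meet in 1. 3a->1: no, aaa/abba meet in 1. 3a->2: ok.
abbb: 3b undefined. 3b->0: no, abbb/aa meet in 0. 3b->1: ok.
All examples now run through 4 states with every (state, symbol) defined. Accept strings end in {1,3}, Reject strings end in {0,2}; accept={1,3}.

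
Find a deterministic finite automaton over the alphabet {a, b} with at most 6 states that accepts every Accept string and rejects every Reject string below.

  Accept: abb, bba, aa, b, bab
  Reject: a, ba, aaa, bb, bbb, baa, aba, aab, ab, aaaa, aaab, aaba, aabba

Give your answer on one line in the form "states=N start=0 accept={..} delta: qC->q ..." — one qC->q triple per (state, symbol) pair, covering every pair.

Grow the machine one transition at a time. Run the examples from 0; the earliest place one falls off (shortest prefix, ties alphabetical) gets sent to the lowest-numbered state that keeps every Accept/Reject pair distinguishable — a pair clashes when both reach the same state with identical unread suffix — and to a fresh state only if none does.
a: 0a undefined. 0a->0: no, abb/bb meet in 0 with "bb" left. Open state 1: 0a->1.
b: 0b undefined. 0b->0: no, bba/a meet in 1. 0b->1: no, abb/bbb meet in 1 with "bb" left. Open state 2: 0b->2.
aa: 1a undefined. 1a->0: no, bba/aabba meet in 2 with "ba" left. 1a->1: no, aa/a meet in 1. 1a->2: no, bba/aaba meet in 2 with "ba" left. Open state 3: 1a->3.
ab: 1b undefined. 1b->0: ok.
ba: 2a undefined. 2a->0: ok.
bb: 2b undefined. 2b->0: no, abb/bbb meet in 2. 2b->1: ok.
aaa: 3a undefined. 3a->0: no, abb/aaab meet in 2. 3a->1: no, bba/aaaa meet in 3. 3a->2: no, abb/aaa meet in 2. 3a->3: no, bba/aaa meet in 3. Open state 4: 3a->4.
aab: 3b undefined. 3b->0: ok.
aaaa: 4a undefined. 4a->0: ok.
aaab: 4b undefined. 4b->0: ok.
All examples now run through 5 states with every (state, symbol) defined. Accept strings end in {2,3}, Reject strings end in {0,1,4}; accept={2,3}.

states=5 start=0 accept={2,3} delta: 0a->1 0b->2 1a->3 1b->0 2a->0 2b->1 3a->4 3b->0 4a->0 4b->0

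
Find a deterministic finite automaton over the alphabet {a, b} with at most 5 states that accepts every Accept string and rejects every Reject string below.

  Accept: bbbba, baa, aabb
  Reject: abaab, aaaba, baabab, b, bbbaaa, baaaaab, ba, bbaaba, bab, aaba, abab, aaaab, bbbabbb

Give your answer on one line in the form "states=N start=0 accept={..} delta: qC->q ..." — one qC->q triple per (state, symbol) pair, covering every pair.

Grow the machine one transition at a time. Run the examples from 0; the earliest place one falls off (shortest prefix, ties alphabetical) gets sent to the lowest-numbered state that keeps every Accept/Reject pair distinguishable — a pair clashes when both reach the same state with identical unread suffix — and to a fresh state only if none does.
a: 0a undefined. 0a->0: ok.
b: 0b undefined. 0b->0: no, bbbba/abaab meet in 0. Open state 1: 0b->1.
ba: 1a undefined. 1a->0: no, baa/aaaba meet in 0. 1a->1: no, baa/aaaba meet in 1. Open state 2: 1a->2.
bb: 1b undefined. 1b->0: ok.
baa: 2a undefined. 2a->0: no, bbbba/bbbaaa meet in 0. 2a->1: no, bbbba/abaab meet in 0. 2a->2: no, baa/aaaba meet in 2. Open state 3: 2a->3.
bab: 2b undefined. 2b->0: no, bbbba/bab meet in 0. 2b->1: ok.
baaa: 3a undefined. 3a->0: no, bbbba/bbbaaa meet in 0. 3a->1: ok.
baab: 3b undefined. 3b->0: no, bbbba/abaab meet in 0. 3b->1: ok.
All examples now run through 4 states with every (state, symbol) defined. Accept strings end in {0,3}, Reject strings end in {1,2}; accept={0,3}.

states=4 start=0 accept={0,3} delta: 0a->0 0b->1 1a->2 1b->0 2a->3 2b->1 3a->1 3b->1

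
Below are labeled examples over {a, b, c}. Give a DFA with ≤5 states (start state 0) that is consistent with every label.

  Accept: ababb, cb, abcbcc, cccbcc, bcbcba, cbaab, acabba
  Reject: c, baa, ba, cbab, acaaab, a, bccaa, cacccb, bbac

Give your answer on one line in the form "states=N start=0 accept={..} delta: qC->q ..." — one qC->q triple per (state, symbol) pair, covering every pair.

states=4 start=0 accept={2,3} delta: 0a->0 0b->1 0c->1 1a->0 1b->2 1c->2 2a->3 2b->0 2c->2 3a->1 3b->0 3c->0

Fold the examples into a partial DFA from state 0: repeatedly fix the first undefined (state, symbol) met by the shortest-then-alphabetical prefix, trying targets in increasing order and rejecting any under which an Accept and a Reject string meet in one state with the same remainder; add a state when all current targets are rejected. Accepting states are where Accept strings end.
a: 0a undefined. 0a->0: ok.
b: 0b undefined. 0b->0: no, ababb/baa meet in 0. Open state 1: 0b->1.
c: 0c undefined. 0c->0: no, cb/acaaab meet in 1. 0c->1: ok.
ba: 1a undefined. 1a->0: ok.
bb: 1b undefined. 1b->0: no, ababb/baa meet in 0. 1b->1: no, ababb/c meet in 1. Open state 2: 1b->2.
bc: 1c undefined. 1c->0: no, ababb/cacccb meet in 2. 1c->1: no, ababb/cacccb meet in 2. 1c->2: ok.
bba: 2a undefined. 2a->0: no, cbaab/c meet in 1. 2a->1: no, ababb/cbab meet in 2. 2a->2: no, cbaab/cbab meet in 2 with "b" left. Open state 3: 2a->3.
bcb: 2b undefined. 2b->0: ok.
bcc: 2c undefined. 2c->0: no, cccbcc/baa meet in 0. 2c->1: no, ababb/cacccb meet in 2. 2c->2: ok.
bbac: 3c undefined. 3c->0: ok.
cbaa: 3a undefined. 3a->0: no, cbaab/c meet in 1. 3a->1: ok.
cbab: 3b undefined. 3b->0: ok.
All examples now run through 4 states with every (state, symbol) defined. Accept strings end in {2,3}, Reject strings end in {0,1}; accept={2,3}.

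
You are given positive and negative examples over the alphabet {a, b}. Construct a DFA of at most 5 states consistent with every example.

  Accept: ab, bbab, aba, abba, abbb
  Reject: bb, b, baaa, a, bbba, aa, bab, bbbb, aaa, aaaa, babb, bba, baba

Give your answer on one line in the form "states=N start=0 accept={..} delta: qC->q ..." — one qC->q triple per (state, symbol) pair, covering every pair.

Fold the examples into a partial DFA from state 0: repeatedly fix the first undefined (state, symbol) met by the shortest-then-alphabetical prefix, trying targets in increasing order and rejecting any under which an Accept and a Reject string meet in one state with the same remainder; add a state when all current targets are rejected. Accepting states are where Accept strings end.
a: 0a undefined. 0a->0: no, ab/b meet in 0 with "b" left. Open state 1: 0a->1.
b: 0b undefined. 0b->0: no, ab/bab meet in 1 with "b" left. 0b->1: no, ab/bb meet in 1 with "b" left. Open state 2: 0b->2.
aa: 1a undefined. 1a->0: ok.
ab: 1b undefined. 1b->0: no, ab/aa meet in 0. 1b->1: no, ab/a meet in 1. 1b->2: no, ab/b meet in 2. Open state 3: 1b->3.
ba: 2a undefined. 2a->0: ok.
bb: 2b undefined. 2b->0: ok.
aba: 3a undefined. 3a->0: no, aba/bb meet in 0. 3a->1: no, aba/a meet in 1. 3a->2: no, aba/b meet in 2. 3a->3: ok.
abb: 3b undefined. 3b->0: no, abba/a meet in 1. 3b->1: no, abba/bb meet in 0. 3b->2: no, abba/bb meet in 0. 3b->3: ok.
All examples now run through 4 states with every (state, symbol) defined. Accept strings end in {3}, Reject strings end in {0,1,2}; accept={3}.

states=4 start=0 accept={3} delta: 0a->1 0b->2 1a->0 1b->3 2a->0 2b->0 3a->3 3b->3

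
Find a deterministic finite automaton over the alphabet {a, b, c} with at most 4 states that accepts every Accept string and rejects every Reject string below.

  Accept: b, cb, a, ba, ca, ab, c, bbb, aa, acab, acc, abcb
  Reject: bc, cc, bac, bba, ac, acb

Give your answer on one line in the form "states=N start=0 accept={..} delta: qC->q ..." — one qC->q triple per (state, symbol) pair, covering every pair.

State merging on the prefix tree: take the shortest (then alphabetical) example prefix whose next move is undefined and point that move at state 0, else 1, else 2, ...; a target is out if some Accept/Reject pair would then sit in one state with the same input left (inseparable). If every existing state is out, open a new one.
a: 0a undefined. 0a->0: no, cb/acb meet in 0 with "cb" left. Open state 1: 0a->1.
b: 0b undefined. 0b->0: no, a/bba meet in 1. 0b->1: ok.
c: 0c undefined. 0c->0: no, c/cc meet in 0. 0c->1: ok.
aa: 1a undefined. 1a->0: no, b/bac meet in 1. 1a->1: ok.
ab: 1b undefined. 1b->0: no, b/bba meet in 1. 1b->1: no, b/bba meet in 1. Open state 2: 1b->2.
ac: 1c undefined. 1c->0: no, b/acb meet in 1. 1c->1: no, b/bc meet in 1. 1c->2: no, cb/bc meet in 2. Open state 3: 1c->3.
abc: 2c undefined. 2c->0: ok.
aca: 3a undefined. 3a->0: ok.
acb: 3b undefined. 3b->0: ok.
acc: 3c undefined. 3c->0: no, acc/acb meet in 0. 3c->1: ok.
bba: 2a undefined. 2a->0: ok.
bbb: 2b undefined. 2b->0: no, bbb/bba meet in 0. 2b->1: ok.
All examples now run through 4 states with every (state, symbol) defined. Accept strings end in {1,2}, Reject strings end in {0,3}; accept={1,2}.

states=4 start=0 accept={1,2} delta: 0a->1 0b->1 0c->1 1a->1 1b->2 1c->3 2a->0 2b->1 2c->0 3a->0 3b->0 3c->1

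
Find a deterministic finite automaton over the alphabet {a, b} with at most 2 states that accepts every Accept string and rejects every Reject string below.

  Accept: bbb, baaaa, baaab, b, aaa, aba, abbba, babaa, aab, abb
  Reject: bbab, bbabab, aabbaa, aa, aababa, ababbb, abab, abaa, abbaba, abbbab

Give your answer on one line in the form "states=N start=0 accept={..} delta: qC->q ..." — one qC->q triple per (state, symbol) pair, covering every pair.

State merging on the prefix tree: take the shortest (then alphabetical) example prefix whose next move is undefined and point that move at state 0, else 1, else 2, ...; a target is out if some Accept/Reject pair would then sit in one state with the same input left (inseparable). If every existing state is out, open a new one.
a: 0a undefined. 0a->0: no, aaa/aa meet in 0. Open state 1: 0a->1.
b: 0b undefined. 0b->0: no, babaa/abaa meet in 1 with "baa" left. 0b->1: ok.
aa: 1a undefined. 1a->0: ok.
ab: 1b undefined. 1b->0: ok.
All examples now run through 2 states with every (state, symbol) defined. Accept strings end in {1}, Reject strings end in {0}; accept={1}.

states=2 start=0 accept={1} delta: 0a->1 0b->1 1a->0 1b->0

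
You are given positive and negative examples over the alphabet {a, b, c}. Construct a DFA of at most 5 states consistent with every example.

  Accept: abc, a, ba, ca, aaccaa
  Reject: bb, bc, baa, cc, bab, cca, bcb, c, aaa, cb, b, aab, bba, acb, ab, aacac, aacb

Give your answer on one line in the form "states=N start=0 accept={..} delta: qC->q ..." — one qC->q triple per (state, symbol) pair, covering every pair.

Fold the examples into a partial DFA from state 0: repeatedly fix the first undefined (state, symbol) met by the shortest-then-alphabetical prefix, trying targets in increasing order and rejecting any under which an Accept and a Reject string meet in one state with the same remainder; add a state when all current targets are rejected. Accepting states are where Accept strings end.
a: 0a undefined. 0a->0: no, abc/bc meet in 0 with "bc" left. Open state 1: 0a->1.
b: 0b undefined. 0b->0: no, a/bba meet in 1. 0b->1: no, a/b meet in 1. Open state 2: 0b->2.
c: 0c undefined. 0c->0: no, a/cca meet in 1. 0c->1: no, a/c meet in 1. 0c->2: ok.
aa: 1a undefined. 1a->0: no, a/aaa meet in 1. 1a->1: no, a/aaa meet in 1. 1a->2: no, ba/aaa meet in 2 with "a" left. Open state 3: 1a->3.
ab: 1b undefined. 1b->0: no, abc/c meet in 2. 1b->1: no, a/ab meet in 1. 1b->2: no, abc/bc meet in 2 with "c" left. 1b->3: ok.
ac: 1c undefined. 1c->0: ok.
ba: 2a undefined. 2a->0: no, a/baa meet in 1. 2a->1: ok.
bb: 2b undefined. 2b->0: no, a/bba meet in 1. 2b->1: no, a/bb meet in 1. 2b->2: no, a/bba meet in 1. 2b->3: ok.
bc: 2c undefined. 2c->0: no, a/cca meet in 1. 2c->1: no, a/bc meet in 1. 2c->2: no, a/cca meet in 1. 2c->3: ok.
aaa: 3a undefined. 3a->0: ok.
aab: 3b undefined. 3b->0: ok.
aac: 3c undefined. 3c->0: no, abc/cca meet in 0. 3c->1: no, abc/aacac meet in 1. 3c->2: no, abc/c meet in 2. 3c->3: no, abc/bb meet in 3. Open state 4: 3c->4.
aaca: 4a undefined. 4a->0: ok.
aacb: 4b undefined. 4b->0: ok.
aacc: 4c undefined. 4c->0: no, aaccaa/bb meet in 3. 4c->1: no, aaccaa/cca meet in 0. 4c->2: no, aaccaa/bb meet in 3. 4c->3: ok.
All examples now run through 5 states with every (state, symbol) defined. Accept strings end in {1,4}, Reject strings end in {0,2,3}; accept={1,4}.

states=5 start=0 accept={1,4} delta: 0a->1 0b->2 0c->2 1a->3 1b->3 1c->0 2a->1 2b->3 2c->3 3a->0 3b->0 3c->4 4a->0 4b->0 4c->3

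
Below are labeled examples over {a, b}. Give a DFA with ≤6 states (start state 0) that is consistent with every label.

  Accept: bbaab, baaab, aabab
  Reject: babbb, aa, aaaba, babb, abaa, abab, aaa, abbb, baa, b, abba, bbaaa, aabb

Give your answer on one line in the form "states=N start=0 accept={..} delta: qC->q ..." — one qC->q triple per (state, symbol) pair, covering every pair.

states=4 start=0 accept={3} delta: 0a->1 0b->0 1a->2 1b->0 2a->2 2b->3 3a->2 3b->0

State merging on the prefix tree: take the shortest (then alphabetical) example prefix whose next move is undefined and point that move at state 0, else 1, else 2, ...; a target is out if some Accept/Reject pair would then sit in one state with the same input left (inseparable). If every existing state is out, open a new one.
a: 0a undefined. 0a->0: no, aabab/abab meet in 0 with "bab" left. Open state 1: 0a->1.
b: 0b undefined. 0b->0: ok.
aa: 1a undefined. 1a->0: no, bbaab/aa meet in 0. 1a->1: no, aabab/abab meet in 1 with "bab" left. Open state 2: 1a->2.
ab: 1b undefined. 1b->0: ok.
aaa: 2a undefined. 2a->0: no, baaab/babbb meet in 0. 2a->1: no, baaab/babbb meet in 0. 2a->2: ok.
aab: 2b undefined. 2b->0: no, bbaab/babbb meet in 0. 2b->1: no, bbaab/abba meet in 1. 2b->2: no, bbaab/aa meet in 2. Open state 3: 2b->3.
aaba: 3a undefined. 3a->0: no, aabab/babbb meet in 0. 3a->1: no, aabab/babbb meet in 0. 3a->2: ok.
aabb: 3b undefined. 3b->0: ok.
All examples now run through 4 states with every (state, symbol) defined. Accept strings end in {3}, Reject strings end in {0,1,2}; accept={3}.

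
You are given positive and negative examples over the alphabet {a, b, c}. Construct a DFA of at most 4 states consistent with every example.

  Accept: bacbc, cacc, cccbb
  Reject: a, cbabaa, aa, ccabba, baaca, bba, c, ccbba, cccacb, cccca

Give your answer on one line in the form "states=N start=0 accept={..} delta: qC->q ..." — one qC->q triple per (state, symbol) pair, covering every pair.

Fold the examples into a partial DFA from state 0: repeatedly fix the first undefined (state, symbol) met by the shortest-then-alphabetical prefix, trying targets in increasing order and rejecting any under which an Accept and a Reject string meet in one state with the same remainder; add a state when all current targets are rejected. Accepting states are where Accept strings end.
a: 0a undefined. 0a->0: ok.
b: 0b undefined. 0b->0: ok.
c: 0c undefined. 0c->0: no, bacbc/a meet in 0. Open state 1: 0c->1.
ca: 1a undefined. 1a->0: ok.
cb: 1b undefined. 1b->0: no, bacbc/c meet in 1. 1b->1: ok.
cc: 1c undefined. 1c->0: no, bacbc/a meet in 0. 1c->1: no, bacbc/c meet in 1. Open state 2: 1c->2.
cca: 2a undefined. 2a->0: ok.
ccb: 2b undefined. 2b->0: ok.
ccc: 2c undefined. 2c->0: no, cccbb/a meet in 0. 2c->1: no, cccbb/c meet in 1. 2c->2: no, cccbb/a meet in 0. Open state 3: 2c->3.
ccca: 3a undefined. 3a->0: ok.
cccb: 3b undefined. 3b->0: no, cccbb/a meet in 0. 3b->1: no, cccbb/c meet in 1. 3b->2: no, cccbb/a meet in 0. 3b->3: ok.
cccc: 3c undefined. 3c->0: ok.
All examples now run through 4 states with every (state, symbol) defined. Accept strings end in {2,3}, Reject strings end in {0,1}; accept={2,3}.

states=4 start=0 accept={2,3} delta: 0a->0 0b->0 0c->1 1a->0 1b->1 1c->2 2a->0 2b->0 2c->3 3a->0 3b->3 3c->0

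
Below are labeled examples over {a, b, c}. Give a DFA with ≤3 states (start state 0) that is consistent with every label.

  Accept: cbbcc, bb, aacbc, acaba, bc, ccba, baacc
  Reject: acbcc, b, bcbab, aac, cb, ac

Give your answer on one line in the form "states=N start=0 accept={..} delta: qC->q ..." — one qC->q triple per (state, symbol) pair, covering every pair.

states=3 start=0 accept={2} delta: 0a->0 0b->1 0c->0 1a->2 1b->2 1c->2 2a->2 2b->0 2c->1

Fold the examples into a partial DFA from state 0: repeatedly fix the first undefined (state, symbol) met by the shortest-then-alphabetical prefix, trying targets in increasing order and rejecting any under which an Accept and a Reject string meet in one state with the same remainder; add a state when all current targets are rejected. Accepting states are where Accept strings end.
a: 0a undefined. 0a->0: ok.
b: 0b undefined. 0b->0: no, bb/b meet in 0. Open state 1: 0b->1.
c: 0c undefined. 0c->0: ok.
ba: 1a undefined. 1a->0: no, acaba/aac meet in 0. 1a->1: no, acaba/b meet in 1. Open state 2: 1a->2.
bb: 1b undefined. 1b->0: no, cbbcc/aac meet in 0. 1b->1: no, cbbcc/acbcc meet in 1 with "cc" left. 1b->2: ok.
bc: 1c undefined. 1c->0: no, aacbc/acbcc meet in 0. 1c->1: no, aacbc/acbcc meet in 1. 1c->2: ok.
baa: 2a undefined. 2a->0: no, baacc/aac meet in 0. 2a->1: no, baacc/acbcc meet in 2 with "c" left. 2a->2: ok.
bcb: 2b undefined. 2b->0: ok.
baac: 2c undefined. 2c->0: no, cbbcc/acbcc meet in 0. 2c->1: ok.
All examples now run through 3 states with every (state, symbol) defined. Accept strings end in {2}, Reject strings end in {0,1}; accept={2}.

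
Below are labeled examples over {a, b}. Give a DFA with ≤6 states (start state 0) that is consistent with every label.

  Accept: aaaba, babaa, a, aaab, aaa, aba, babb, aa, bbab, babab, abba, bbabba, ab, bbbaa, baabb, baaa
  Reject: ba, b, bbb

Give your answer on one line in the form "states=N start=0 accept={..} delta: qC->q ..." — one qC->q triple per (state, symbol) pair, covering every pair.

Grow the machine one transition at a time. Run the examples from 0; the earliest place one falls off (shortest prefix, ties alphabetical) gets sent to the lowest-numbered state that keeps every Accept/Reject pair distinguishable — a pair clashes when both reach the same state with identical unread suffix — and to a fresh state only if none does.
a: 0a undefined. 0a->0: no, aaaba/ba meet in 0 with "ba" left. Open state 1: 0a->1.
b: 0b undefined. 0b->0: no, a/ba meet in 1. 0b->1: no, a/b meet in 1. Open state 2: 0b->2.
aa: 1a undefined. 1a->0: ok.
ab: 1b undefined. 1b->0: no, abba/ba meet in 2 with "a" left. 1b->1: ok.
ba: 2a undefined. 2a->0: no, aaaba/ba meet in 0. 2a->1: no, babaa/ba meet in 1. 2a->2: no, babb/bbb meet in 2 with "bb" left. Open state 3: 2a->3.
bb: 2b undefined. 2b->0: ok.
baa: 3a undefined. 3a->0: ok.
bab: 3b undefined. 3b->0: no, babb/b meet in 2. 3b->1: no, babab/b meet in 2. 3b->2: no, babab/b meet in 2. 3b->3: no, babb/ba meet in 3. Open state 4: 3b->4.
baba: 4a undefined. 4a->0: no, babab/b meet in 2. 4a->1: ok.
babb: 4b undefined. 4b->0: ok.
All examples now run through 5 states with every (state, symbol) defined. Accept strings end in {0,1}, Reject strings end in {2,3}; accept={0,1}.

states=5 start=0 accept={0,1} delta: 0a->1 0b->2 1a->0 1b->1 2a->3 2b->0 3a->0 3b->4 4a->1 4b->0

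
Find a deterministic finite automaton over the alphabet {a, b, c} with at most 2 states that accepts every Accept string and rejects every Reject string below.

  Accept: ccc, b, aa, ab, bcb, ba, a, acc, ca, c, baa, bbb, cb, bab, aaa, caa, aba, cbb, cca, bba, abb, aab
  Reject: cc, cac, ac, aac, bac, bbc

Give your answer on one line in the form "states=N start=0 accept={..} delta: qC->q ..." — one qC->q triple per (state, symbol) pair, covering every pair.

states=2 start=0 accept={1} delta: 0a->1 0b->1 0c->1 1a->1 1b->1 1c->0

State merging on the prefix tree: take the shortest (then alphabetical) example prefix whose next move is undefined and point that move at state 0, else 1, else 2, ...; a target is out if some Accept/Reject pair would then sit in one state with the same input left (inseparable). If every existing state is out, open a new one.
a: 0a undefined. 0a->0: no, acc/cc meet in 0 with "cc" left. Open state 1: 0a->1.
b: 0b undefined. 0b->0: no, c/bbc meet in 0 with "c" left. 0b->1: ok.
c: 0c undefined. 0c->0: no, ccc/cc meet in 0. 0c->1: ok.
aa: 1a undefined. 1a->0: no, b/cac meet in 1. 1a->1: ok.
ab: 1b undefined. 1b->0: no, b/bbc meet in 1. 1b->1: ok.
ac: 1c undefined. 1c->0: ok.
All examples now run through 2 states with every (state, symbol) defined. Accept strings end in {1}, Reject strings end in {0}; accept={1}.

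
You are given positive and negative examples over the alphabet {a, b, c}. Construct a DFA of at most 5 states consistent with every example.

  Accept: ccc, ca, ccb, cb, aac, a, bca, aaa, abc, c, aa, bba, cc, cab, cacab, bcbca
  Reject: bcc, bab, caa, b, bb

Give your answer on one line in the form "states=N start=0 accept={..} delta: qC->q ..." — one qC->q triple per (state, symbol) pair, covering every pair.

Grow the machine one transition at a time. Run the examples from 0; the earliest place one falls off (shortest prefix, ties alphabetical) gets sent to the lowest-numbered state that keeps every Accept/Reject pair distinguishable — a pair clashes when both reach the same state with identical unread suffix — and to a fresh state only if none does.
a: 0a undefined. 0a->0: ok.
b: 0b undefined. 0b->0: no, a/bab meet in 0. Open state 1: 0b->1.
c: 0c undefined. 0c->0: no, ccc/caa meet in 0. 0c->1: no, ccc/bcc meet in 1 with "cc" left. Open state 2: 0c->2.
ba: 1a undefined. 1a->0: ok.
bb: 1b undefined. 1b->0: no, a/bb meet in 0. 1b->1: ok.
bc: 1c undefined. 1c->0: no, aac/bcc meet in 2. 1c->1: no, abc/bcc meet in 1. 1c->2: no, cc/bcc meet in 2 with "c" left. Open state 3: 1c->3.
ca: 2a undefined. 2a->0: no, ca/caa meet in 0. 2a->1: no, ca/bab meet in 1. 2a->2: no, ca/caa meet in 2. 2a->3: no, bca/caa meet in 3 with "a" left. Open state 4: 2a->4.
cb: 2b undefined. 2b->0: ok.
cc: 2c undefined. 2c->0: no, ccb/bab meet in 1. 2c->1: no, ccb/bab meet in 1. 2c->2: ok.
bca: 3a undefined. 3a->0: ok.
bcb: 3b undefined. 3b->0: ok.
bcc: 3c undefined. 3c->0: no, ccb/bcc meet in 0. 3c->1: ok.
caa: 4a undefined. 4a->0: no, ccb/caa meet in 0. 4a->1: ok.
cab: 4b undefined. 4b->0: ok.
cac: 4c undefined. 4c->0: no, cacab/bcc meet in 1. 4c->1: no, cacab/bcc meet in 1. 4c->2: ok.
All examples now run through 5 states with every (state, symbol) defined. Accept strings end in {0,2,3,4}, Reject strings end in {1}; accept={0,2,3,4}.

states=5 start=0 accept={0,2,3,4} delta: 0a->0 0b->1 0c->2 1a->0 1b->1 1c->3 2a->4 2b->0 2c->2 3a->0 3b->0 3c->1 4a->1 4b->0 4c->2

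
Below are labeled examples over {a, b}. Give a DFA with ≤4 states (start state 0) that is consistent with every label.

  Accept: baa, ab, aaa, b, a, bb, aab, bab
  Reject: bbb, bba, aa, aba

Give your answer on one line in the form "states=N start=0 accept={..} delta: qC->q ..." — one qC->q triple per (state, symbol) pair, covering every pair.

states=3 start=0 accept={1,2} delta: 0a->1 0b->1 1a->0 1b->2 2a->0 2b->0

Grow the machine one transition at a time. Run the examples from 0; the earliest place one falls off (shortest prefix, ties alphabetical) gets sent to the lowest-numbered state that keeps every Accept/Reject pair distinguishable — a pair clashes when both reach the same state with identical unread suffix — and to a fresh state only if none does.
a: 0a undefined. 0a->0: no, aaa/aa meet in 0. Open state 1: 0a->1.
b: 0b undefined. 0b->0: no, baa/aa meet in 1 with "a" left. 0b->1: ok.
aa: 1a undefined. 1a->0: ok.
ab: 1b undefined. 1b->0: no, baa/bbb meet in 1. 1b->1: no, baa/bbb meet in 1. Open state 2: 1b->2.
aba: 2a undefined. 2a->0: ok.
bbb: 2b undefined. 2b->0: ok.
All examples now run through 3 states with every (state, symbol) defined. Accept strings end in {1,2}, Reject strings end in {0}; accept={1,2}.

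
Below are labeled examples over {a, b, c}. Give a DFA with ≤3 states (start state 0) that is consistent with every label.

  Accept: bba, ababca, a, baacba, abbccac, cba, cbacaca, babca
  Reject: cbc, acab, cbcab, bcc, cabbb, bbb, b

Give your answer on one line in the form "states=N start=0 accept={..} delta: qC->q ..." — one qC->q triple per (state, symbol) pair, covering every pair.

Grow the machine one transition at a time. Run the examples from 0; the earliest place one falls off (shortest prefix, ties alphabetical) gets sent to the lowest-numbered state that keeps every Accept/Reject pair distinguishable — a pair clashes when both reach the same state with identical unread suffix — and to a fresh state only if none does.
a: 0a undefined. 0a->0: ok.
b: 0b undefined. 0b->0: no, bba/bbb meet in 0. Open state 1: 0b->1.
c: 0c undefined. 0c->0: ok.
ba: 1a undefined. 1a->0: ok.
bb: 1b undefined. 1b->0: ok.
bc: 1c undefined. 1c->0: no, bba/cbc meet in 0. 1c->1: ok.
All examples now run through 2 states with every (state, symbol) defined. Accept strings end in {0}, Reject strings end in {1}; accept={0}.

states=2 start=0 accept={0} delta: 0a->0 0b->1 0c->0 1a->0 1b->0 1c->1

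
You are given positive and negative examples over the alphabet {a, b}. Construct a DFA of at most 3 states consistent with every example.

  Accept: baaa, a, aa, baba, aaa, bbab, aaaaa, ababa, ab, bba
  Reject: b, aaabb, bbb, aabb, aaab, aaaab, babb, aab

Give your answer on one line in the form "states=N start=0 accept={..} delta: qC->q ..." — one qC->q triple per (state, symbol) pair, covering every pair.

Fold the examples into a partial DFA from state 0: repeatedly fix the first undefined (state, symbol) met by the shortest-then-alphabetical prefix, trying targets in increasing order and rejecting any under which an Accept and a Reject string meet in one state with the same remainder; add a state when all current targets are rejected. Accepting states are where Accept strings end.
a: 0a undefined. 0a->0: no, ab/b meet in 0 with "b" left. Open state 1: 0a->1.
b: 0b undefined. 0b->0: ok.
aa: 1a undefined. 1a->0: no, aa/b meet in 0. 1a->1: no, bbab/aaab meet in 1 with "b" left. Open state 2: 1a->2.
ab: 1b undefined. 1b->0: no, bbab/b meet in 0. 1b->1: no, a/babb meet in 1. 1b->2: ok.
aaa: 2a undefined. 2a->0: no, baaa/b meet in 0. 2a->1: no, aa/aaab meet in 2. 2a->2: ok.
aab: 2b undefined. 2b->0: ok.
All examples now run through 3 states with every (state, symbol) defined. Accept strings end in {1,2}, Reject strings end in {0}; accept={1,2}.

states=3 start=0 accept={1,2} delta: 0a->1 0b->0 1a->2 1b->2 2a->2 2b->0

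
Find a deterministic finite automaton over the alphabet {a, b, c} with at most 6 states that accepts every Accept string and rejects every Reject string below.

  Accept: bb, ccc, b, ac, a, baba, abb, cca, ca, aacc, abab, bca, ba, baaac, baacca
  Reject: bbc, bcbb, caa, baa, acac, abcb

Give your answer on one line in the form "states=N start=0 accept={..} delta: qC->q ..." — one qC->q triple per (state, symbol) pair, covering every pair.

Fold the examples into a partial DFA from state 0: repeatedly fix the first undefined (state, symbol) met by the shortest-then-alphabetical prefix, trying targets in increasing order and rejecting any under which an Accept and a Reject string meet in one state with the same remainder; add a state when all current targets are rejected. Accepting states are where Accept strings end.
a: 0a undefined. 0a->0: ok.
b: 0b undefined. 0b->0: no, bb/baa meet in 0. Open state 1: 0b->1.
c: 0c undefined. 0c->0: no, ccc/caa meet in 0. 0c->1: ok.
ba: 1a undefined. 1a->0: no, b/acac meet in 1. 1a->1: no, b/caa meet in 1. Open state 2: 1a->2.
bb: 1b undefined. 1b->0: no, b/bbc meet in 1. 1b->1: no, aacc/bbc meet in 1 with "c" left. 1b->2: ok.
bc: 1c undefined. 1c->0: no, bb/bcbb meet in 2. 1c->1: no, bb/abcb meet in 2. 1c->2: no, ccc/bbc meet in 2 with "c" left. Open state 3: 1c->3.
baa: 2a undefined. 2a->0: no, a/caa meet in 0. 2a->1: no, b/caa meet in 1. 2a->2: no, bb/caa meet in 2. 2a->3: no, aacc/caa meet in 3. Open state 4: 2a->4.
bab: 2b undefined. 2b->0: ok.
bbc: 2c undefined. 2c->0: no, a/bbc meet in 0. 2c->1: no, b/bbc meet in 1. 2c->2: no, bb/bbc meet in 2. 2c->3: no, aacc/bbc meet in 3. 2c->4: ok.
bca: 3a undefined. 3a->0: ok.
bcb: 3b undefined. 3b->0: no, b/bcbb meet in 1. 3b->1: no, bb/bcbb meet in 2. 3b->2: no, bb/abcb meet in 2. 3b->3: no, aacc/bcbb meet in 3. 3b->4: ok.
ccc: 3c undefined. 3c->0: ok.
baaa: 4a undefined. 4a->0: ok.
baac: 4c undefined. 4c->0: ok.
bcbb: 4b undefined. 4b->0: no, ccc/bcbb meet in 0. 4b->1: no, b/bcbb meet in 1. 4b->2: no, bb/bcbb meet in 2. 4b->3: no, aacc/bcbb meet in 3. 4b->4: ok.
All examples now run through 5 states with every (state, symbol) defined. Accept strings end in {0,1,2,3}, Reject strings end in {4}; accept={0,1,2,3}.

states=5 start=0 accept={0,1,2,3} delta: 0a->0 0b->1 0c->1 1a->2 1b->2 1c->3 2a->4 2b->0 2c->4 3a->0 3b->4 3c->0 4a->0 4b->4 4c->0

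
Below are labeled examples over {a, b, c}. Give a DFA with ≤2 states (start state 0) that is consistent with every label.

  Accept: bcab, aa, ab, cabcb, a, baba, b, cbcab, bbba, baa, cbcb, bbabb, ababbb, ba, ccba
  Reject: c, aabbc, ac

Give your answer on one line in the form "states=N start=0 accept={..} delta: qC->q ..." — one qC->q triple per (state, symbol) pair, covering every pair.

states=2 start=0 accept={0} delta: 0a->0 0b->0 0c->1 1a->0 1b->0 1c->0

Grow the machine one transition at a time. Run the examples from 0; the earliest place one falls off (shortest prefix, ties alphabetical) gets sent to the lowest-numbered state that keeps every Accept/Reject pair distinguishable — a pair clashes when both reach the same state with identical unread suffix — and to a fresh state only if none does.
a: 0a undefined. 0a->0: ok.
b: 0b undefined. 0b->0: ok.
c: 0c undefined. 0c->0: no, bcab/c meet in 0. Open state 1: 0c->1.
ca: 1a undefined. 1a->0: ok.
cb: 1b undefined. 1b->0: ok.
cc: 1c undefined. 1c->0: ok.
All examples now run through 2 states with every (state, symbol) defined. Accept strings end in {0}, Reject strings end in {1}; accept={0}.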